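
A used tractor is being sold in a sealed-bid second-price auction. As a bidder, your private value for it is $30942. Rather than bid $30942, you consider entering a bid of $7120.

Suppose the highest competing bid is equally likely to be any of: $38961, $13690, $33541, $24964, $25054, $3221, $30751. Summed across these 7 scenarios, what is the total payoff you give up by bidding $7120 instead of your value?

The deviation costs you only when the competing bid falls strictly between $7120 and $30942; elsewhere both bids give the same outcome.
$38961: outcomes coincide → loss $0.
$13690: truthful payoff $17252, deviation payoff $0 → loss $17252.
$33541: outcomes coincide → loss $0.
$24964: truthful payoff $5978, deviation payoff $0 → loss $5978.
$25054: truthful payoff $5888, deviation payoff $0 → loss $5888.
$3221: outcomes coincide → loss $0.
$30751: truthful payoff $191, deviation payoff $0 → loss $191.
Total loss = $17252 + $5978 + $5888 + $191 = $29309.

$29309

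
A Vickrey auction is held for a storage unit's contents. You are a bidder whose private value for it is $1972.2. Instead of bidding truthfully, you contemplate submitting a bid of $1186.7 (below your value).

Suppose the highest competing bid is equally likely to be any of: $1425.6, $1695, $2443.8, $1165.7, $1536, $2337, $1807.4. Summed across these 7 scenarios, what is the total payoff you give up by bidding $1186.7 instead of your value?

$1424.8

The deviation costs you only when the competing bid falls strictly between $1186.7 and $1972.2; elsewhere both bids give the same outcome.
$1425.6: truthful payoff $546.6, deviation payoff $0 → loss $546.6.
$1695: truthful payoff $277.2, deviation payoff $0 → loss $277.2.
$2443.8: outcomes coincide → loss $0.
$1165.7: outcomes coincide → loss $0.
$1536: truthful payoff $436.2, deviation payoff $0 → loss $436.2.
$2337: outcomes coincide → loss $0.
$1807.4: truthful payoff $164.8, deviation payoff $0 → loss $164.8.
Total loss = $546.6 + $277.2 + $436.2 + $164.8 = $1424.8.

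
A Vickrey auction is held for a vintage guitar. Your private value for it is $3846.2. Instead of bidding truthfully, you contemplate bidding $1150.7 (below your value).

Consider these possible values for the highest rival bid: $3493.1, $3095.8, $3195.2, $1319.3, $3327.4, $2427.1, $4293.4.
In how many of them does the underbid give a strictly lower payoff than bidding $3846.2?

The deviation hurts exactly when the highest competing bid lies strictly between $1150.7 and $3846.2 — underbidding then forfeits a profitable win.
$3493.1: inside the interval → strictly worse (loss $353.1).
$3095.8: inside the interval → strictly worse (loss $750.4).
$3195.2: inside the interval → strictly worse (loss $651).
$1319.3: inside the interval → strictly worse (loss $2526.9).
$3327.4: inside the interval → strictly worse (loss $518.8).
$2427.1: inside the interval → strictly worse (loss $1419.1).
$4293.4: above both → same outcome either way.
Count: 6.

6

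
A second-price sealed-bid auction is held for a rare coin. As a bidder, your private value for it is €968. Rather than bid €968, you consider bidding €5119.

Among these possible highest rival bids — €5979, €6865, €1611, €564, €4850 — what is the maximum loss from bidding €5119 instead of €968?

€5979: same outcome either way → loss €0.
€6865: same outcome either way → loss €0.
€1611: truthful gives €0, deviation gives −€643 → loss €643.
€564: same outcome either way → loss €0.
€4850: truthful gives €0, deviation gives −€3882 → loss €3882.
Maximum loss: €3882.

€3882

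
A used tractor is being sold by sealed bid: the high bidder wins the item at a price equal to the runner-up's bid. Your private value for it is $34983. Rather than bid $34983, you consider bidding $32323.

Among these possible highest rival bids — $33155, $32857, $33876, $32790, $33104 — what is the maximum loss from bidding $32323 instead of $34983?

$2193

$33155: truthful gives $1828, deviation gives $0 → loss $1828.
$32857: truthful gives $2126, deviation gives $0 → loss $2126.
$33876: truthful gives $1107, deviation gives $0 → loss $1107.
$32790: truthful gives $2193, deviation gives $0 → loss $2193.
$33104: truthful gives $1879, deviation gives $0 → loss $1879.
Maximum loss: $2193.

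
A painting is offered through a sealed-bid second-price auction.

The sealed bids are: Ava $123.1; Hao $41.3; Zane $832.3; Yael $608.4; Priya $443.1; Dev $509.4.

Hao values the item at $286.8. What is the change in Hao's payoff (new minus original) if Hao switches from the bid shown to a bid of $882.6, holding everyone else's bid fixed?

The highest bid among the other bidders is $832.3; Hao's bid doesn't change that.
Original bid $41.3: Hao is not highest (top rival bid is $832.3); payoff $0.
Alternative bid $882.6: Hao is highest, pays the top rival bid $832.3; payoff $286.8 − $832.3 = −$545.5.
Change in payoff = −$545.5 − ($0) = −$545.5.

−$545.5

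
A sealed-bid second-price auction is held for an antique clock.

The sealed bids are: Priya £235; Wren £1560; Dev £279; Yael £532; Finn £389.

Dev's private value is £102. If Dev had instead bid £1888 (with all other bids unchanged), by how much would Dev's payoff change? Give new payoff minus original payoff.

The highest bid among the other bidders is £1560; Dev's bid doesn't change that.
Original bid £279: Dev is not highest (top rival bid is £1560); payoff £0.
Alternative bid £1888: Dev is highest, pays the top rival bid £1560; payoff £102 − £1560 = −£1458.
Change in payoff = −£1458 − (£0) = −£1458.

−£1458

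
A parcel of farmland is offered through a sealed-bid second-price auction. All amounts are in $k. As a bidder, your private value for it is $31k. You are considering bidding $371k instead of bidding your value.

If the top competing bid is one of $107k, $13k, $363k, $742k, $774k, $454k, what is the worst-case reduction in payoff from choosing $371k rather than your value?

$332k

$107k: truthful gives $0k, deviation gives −$76k → loss $76k.
$13k: same outcome either way → loss $0k.
$363k: truthful gives $0k, deviation gives −$332k → loss $332k.
$742k: same outcome either way → loss $0k.
$774k: same outcome either way → loss $0k.
$454k: same outcome either way → loss $0k.
Maximum loss: $332k.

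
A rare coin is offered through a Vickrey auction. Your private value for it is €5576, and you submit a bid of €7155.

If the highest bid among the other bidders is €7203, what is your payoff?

€0

Your bid €7155 is below the highest competing bid €7203, so you lose.
A losing bidder pays nothing and receives nothing: payoff = €0.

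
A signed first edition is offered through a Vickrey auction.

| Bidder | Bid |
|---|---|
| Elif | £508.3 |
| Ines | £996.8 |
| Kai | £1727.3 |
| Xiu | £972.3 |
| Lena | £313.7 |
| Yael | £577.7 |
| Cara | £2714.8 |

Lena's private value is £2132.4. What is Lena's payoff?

Highest bid: Cara at £2714.8, so Cara wins.
Second-highest bid: Kai at £1727.3 — that is the price the winner pays.
Lena did not win, so Lena pays nothing and receives nothing: payoff £0.

£0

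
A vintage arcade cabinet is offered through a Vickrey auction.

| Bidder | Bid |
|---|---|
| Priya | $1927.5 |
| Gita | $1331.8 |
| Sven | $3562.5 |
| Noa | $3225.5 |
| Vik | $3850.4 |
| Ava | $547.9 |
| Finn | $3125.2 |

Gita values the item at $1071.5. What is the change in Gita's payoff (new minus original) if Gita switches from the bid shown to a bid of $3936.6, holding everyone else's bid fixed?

The highest bid among the other bidders is $3850.4; Gita's bid doesn't change that.
Original bid $1331.8: Gita is not highest (top rival bid is $3850.4); payoff $0.
Alternative bid $3936.6: Gita is highest, pays the top rival bid $3850.4; payoff $1071.5 − $3850.4 = −$2778.9.
Change in payoff = −$2778.9 − ($0) = −$2778.9.

−$2778.9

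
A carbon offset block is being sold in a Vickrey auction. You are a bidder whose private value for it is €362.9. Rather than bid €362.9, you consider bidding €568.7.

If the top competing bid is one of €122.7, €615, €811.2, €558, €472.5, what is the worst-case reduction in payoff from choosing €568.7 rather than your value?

€122.7: same outcome either way → loss €0.
€615: same outcome either way → loss €0.
€811.2: same outcome either way → loss €0.
€558: truthful gives €0, deviation gives −€195.1 → loss €195.1.
€472.5: truthful gives €0, deviation gives −€109.6 → loss €109.6.
Maximum loss: €195.1.

€195.1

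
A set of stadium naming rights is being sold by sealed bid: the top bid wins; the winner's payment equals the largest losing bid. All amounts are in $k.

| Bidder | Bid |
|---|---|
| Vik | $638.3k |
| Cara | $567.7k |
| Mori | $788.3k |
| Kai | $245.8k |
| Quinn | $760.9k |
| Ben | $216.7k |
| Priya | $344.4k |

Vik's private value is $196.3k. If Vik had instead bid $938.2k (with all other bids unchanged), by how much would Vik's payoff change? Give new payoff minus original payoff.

−$592k

The highest bid among the other bidders is $788.3k; Vik's bid doesn't change that.
Original bid $638.3k: Vik is not highest (top rival bid is $788.3k); payoff $0k.
Alternative bid $938.2k: Vik is highest, pays the top rival bid $788.3k; payoff $196.3k − $788.3k = −$592k.
Change in payoff = −$592k − ($0k) = −$592k.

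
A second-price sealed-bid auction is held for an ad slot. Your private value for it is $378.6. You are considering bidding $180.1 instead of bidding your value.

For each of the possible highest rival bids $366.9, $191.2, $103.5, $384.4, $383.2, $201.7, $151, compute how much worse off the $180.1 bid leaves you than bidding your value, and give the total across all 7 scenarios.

$376

The deviation costs you only when the competing bid falls strictly between $180.1 and $378.6; elsewhere both bids give the same outcome.
$366.9: truthful payoff $11.7, deviation payoff $0 → loss $11.7.
$191.2: truthful payoff $187.4, deviation payoff $0 → loss $187.4.
$103.5: outcomes coincide → loss $0.
$384.4: outcomes coincide → loss $0.
$383.2: outcomes coincide → loss $0.
$201.7: truthful payoff $176.9, deviation payoff $0 → loss $176.9.
$151: outcomes coincide → loss $0.
Total loss = $11.7 + $187.4 + $176.9 = $376.
In a second-price auction your bid sets only whether you win, not what you pay, so bidding your true value is weakly dominant.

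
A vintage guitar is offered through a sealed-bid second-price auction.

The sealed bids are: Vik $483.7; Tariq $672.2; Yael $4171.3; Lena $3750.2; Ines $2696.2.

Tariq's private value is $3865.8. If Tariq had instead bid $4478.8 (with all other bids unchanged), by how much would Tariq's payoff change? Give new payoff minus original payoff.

−$305.5

The highest bid among the other bidders is $4171.3; Tariq's bid doesn't change that.
Original bid $672.2: Tariq is not highest (top rival bid is $4171.3); payoff $0.
Alternative bid $4478.8: Tariq is highest, pays the top rival bid $4171.3; payoff $3865.8 − $4171.3 = −$305.5.
Change in payoff = −$305.5 − ($0) = −$305.5.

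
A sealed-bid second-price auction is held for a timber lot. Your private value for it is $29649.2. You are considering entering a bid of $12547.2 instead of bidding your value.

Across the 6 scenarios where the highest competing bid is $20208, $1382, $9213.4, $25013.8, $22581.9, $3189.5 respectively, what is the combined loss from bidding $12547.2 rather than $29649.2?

The deviation costs you only when the competing bid falls strictly between $12547.2 and $29649.2; elsewhere both bids give the same outcome.
$20208: truthful payoff $9441.2, deviation payoff $0 → loss $9441.2.
$1382: outcomes coincide → loss $0.
$9213.4: outcomes coincide → loss $0.
$25013.8: truthful payoff $4635.4, deviation payoff $0 → loss $4635.4.
$22581.9: truthful payoff $7067.3, deviation payoff $0 → loss $7067.3.
$3189.5: outcomes coincide → loss $0.
Total loss = $9441.2 + $4635.4 + $7067.3 = $21143.9.

$21143.9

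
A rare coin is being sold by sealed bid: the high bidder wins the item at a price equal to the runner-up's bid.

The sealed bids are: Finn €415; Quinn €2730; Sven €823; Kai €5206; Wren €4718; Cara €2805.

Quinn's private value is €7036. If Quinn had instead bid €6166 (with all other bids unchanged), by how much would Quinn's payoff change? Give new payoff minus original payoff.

€1830

The highest bid among the other bidders is €5206; Quinn's bid doesn't change that.
Original bid €2730: Quinn is not highest (top rival bid is €5206); payoff €0.
Alternative bid €6166: Quinn is highest, pays the top rival bid €5206; payoff €7036 − €5206 = €1830.
Change in payoff = €1830 − (€0) = €1830.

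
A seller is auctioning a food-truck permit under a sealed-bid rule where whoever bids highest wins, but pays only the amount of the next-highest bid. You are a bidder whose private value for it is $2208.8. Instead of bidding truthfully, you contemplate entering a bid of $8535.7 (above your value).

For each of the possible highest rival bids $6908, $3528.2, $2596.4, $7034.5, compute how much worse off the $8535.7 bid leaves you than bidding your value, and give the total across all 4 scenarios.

$11231.9

The deviation costs you only when the competing bid falls strictly between $2208.8 and $8535.7; elsewhere both bids give the same outcome.
$6908: truthful payoff $0, deviation payoff −$4699.2 → loss $4699.2.
$3528.2: truthful payoff $0, deviation payoff −$1319.4 → loss $1319.4.
$2596.4: truthful payoff $0, deviation payoff −$387.6 → loss $387.6.
$7034.5: truthful payoff $0, deviation payoff −$4825.7 → loss $4825.7.
Total loss = $4699.2 + $1319.4 + $387.6 + $4825.7 = $11231.9.
In a second-price auction your bid sets only whether you win, not what you pay, so bidding your true value is weakly dominant.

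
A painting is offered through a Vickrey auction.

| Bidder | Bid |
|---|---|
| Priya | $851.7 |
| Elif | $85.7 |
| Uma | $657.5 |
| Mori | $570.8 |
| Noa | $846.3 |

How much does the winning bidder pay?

Highest bid: Priya at $851.7, so Priya wins.
Second-highest bid: Noa at $846.3 — that is the price the winner pays.

$846.3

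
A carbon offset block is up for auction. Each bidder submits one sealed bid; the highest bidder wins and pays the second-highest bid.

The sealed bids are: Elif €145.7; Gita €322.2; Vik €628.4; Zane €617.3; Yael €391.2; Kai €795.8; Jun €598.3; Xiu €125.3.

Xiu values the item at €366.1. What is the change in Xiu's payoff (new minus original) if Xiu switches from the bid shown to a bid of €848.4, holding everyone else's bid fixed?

The highest bid among the other bidders is €795.8; Xiu's bid doesn't change that.
Original bid €125.3: Xiu is not highest (top rival bid is €795.8); payoff €0.
Alternative bid €848.4: Xiu is highest, pays the top rival bid €795.8; payoff €366.1 − €795.8 = −€429.7.
Change in payoff = −€429.7 − (€0) = −€429.7.

−€429.7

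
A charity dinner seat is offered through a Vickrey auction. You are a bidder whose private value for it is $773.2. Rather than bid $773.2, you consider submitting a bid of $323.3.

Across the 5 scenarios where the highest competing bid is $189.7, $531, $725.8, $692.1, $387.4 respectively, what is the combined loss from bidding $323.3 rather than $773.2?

$756.5

The deviation costs you only when the competing bid falls strictly between $323.3 and $773.2; elsewhere both bids give the same outcome.
$189.7: outcomes coincide → loss $0.
$531: truthful payoff $242.2, deviation payoff $0 → loss $242.2.
$725.8: truthful payoff $47.4, deviation payoff $0 → loss $47.4.
$692.1: truthful payoff $81.1, deviation payoff $0 → loss $81.1.
$387.4: truthful payoff $385.8, deviation payoff $0 → loss $385.8.
Total loss = $242.2 + $47.4 + $81.1 + $385.8 = $756.5.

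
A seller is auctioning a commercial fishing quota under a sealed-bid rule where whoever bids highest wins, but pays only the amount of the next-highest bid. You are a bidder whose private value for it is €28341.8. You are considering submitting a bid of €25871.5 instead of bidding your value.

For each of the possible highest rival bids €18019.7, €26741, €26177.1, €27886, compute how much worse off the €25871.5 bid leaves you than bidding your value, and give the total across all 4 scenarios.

€4221.3

The deviation costs you only when the competing bid falls strictly between €25871.5 and €28341.8; elsewhere both bids give the same outcome.
€18019.7: outcomes coincide → loss €0.
€26741: truthful payoff €1600.8, deviation payoff €0 → loss €1600.8.
€26177.1: truthful payoff €2164.7, deviation payoff €0 → loss €2164.7.
€27886: truthful payoff €455.8, deviation payoff €0 → loss €455.8.
Total loss = €1600.8 + €2164.7 + €455.8 = €4221.3.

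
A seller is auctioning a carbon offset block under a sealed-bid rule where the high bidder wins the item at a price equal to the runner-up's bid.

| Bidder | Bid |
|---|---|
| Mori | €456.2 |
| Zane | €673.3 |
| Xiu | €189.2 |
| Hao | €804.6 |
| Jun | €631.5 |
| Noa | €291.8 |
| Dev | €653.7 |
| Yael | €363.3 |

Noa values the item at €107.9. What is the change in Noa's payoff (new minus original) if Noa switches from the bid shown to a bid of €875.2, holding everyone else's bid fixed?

The highest bid among the other bidders is €804.6; Noa's bid doesn't change that.
Original bid €291.8: Noa is not highest (top rival bid is €804.6); payoff €0.
Alternative bid €875.2: Noa is highest, pays the top rival bid €804.6; payoff €107.9 − €804.6 = −€696.7.
Change in payoff = −€696.7 − (€0) = −€696.7.

−€696.7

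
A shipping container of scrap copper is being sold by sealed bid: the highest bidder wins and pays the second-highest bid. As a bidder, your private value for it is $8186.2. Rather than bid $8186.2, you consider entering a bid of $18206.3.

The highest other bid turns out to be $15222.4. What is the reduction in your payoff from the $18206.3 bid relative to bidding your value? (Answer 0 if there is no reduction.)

Bidding your value $8186.2: you lose (since $8186.2 < $15222.4). Payoff $0.
Bidding $18206.3: you win and pay $15222.4. Payoff $8186.2 − $15222.4 = −$7036.2.
The competing bid $15222.4 lies between your value and your inflated bid, so overbidding wins an item priced above your value.
Loss from deviating = $0 − (−$7036.2) = $7036.2.

$7036.2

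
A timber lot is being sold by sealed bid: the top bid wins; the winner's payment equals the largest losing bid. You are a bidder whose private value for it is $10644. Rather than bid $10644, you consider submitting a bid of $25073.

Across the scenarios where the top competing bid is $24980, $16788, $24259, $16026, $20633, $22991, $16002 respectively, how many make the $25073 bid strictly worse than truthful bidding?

The deviation hurts exactly when the highest competing bid lies strictly between $10644 and $25073 — overbidding then wins at a price above your value.
$24980: inside the interval → strictly worse (loss $14336).
$16788: inside the interval → strictly worse (loss $6144).
$24259: inside the interval → strictly worse (loss $13615).
$16026: inside the interval → strictly worse (loss $5382).
$20633: inside the interval → strictly worse (loss $9989).
$22991: inside the interval → strictly worse (loss $12347).
$16002: inside the interval → strictly worse (loss $5358).
Count: 7.

7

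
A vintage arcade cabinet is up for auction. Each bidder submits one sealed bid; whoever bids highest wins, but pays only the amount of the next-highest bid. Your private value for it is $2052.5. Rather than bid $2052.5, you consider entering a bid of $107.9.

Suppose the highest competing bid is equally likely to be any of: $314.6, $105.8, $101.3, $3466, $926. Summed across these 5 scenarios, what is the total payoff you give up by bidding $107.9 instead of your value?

The deviation costs you only when the competing bid falls strictly between $107.9 and $2052.5; elsewhere both bids give the same outcome.
$314.6: truthful payoff $1737.9, deviation payoff $0 → loss $1737.9.
$105.8: outcomes coincide → loss $0.
$101.3: outcomes coincide → loss $0.
$3466: outcomes coincide → loss $0.
$926: truthful payoff $1126.5, deviation payoff $0 → loss $1126.5.
Total loss = $1737.9 + $1126.5 = $2864.4.
Truthful bidding weakly dominates here: raising your bid can only win items priced above your value, and lowering it can only forfeit items priced below.

$2864.4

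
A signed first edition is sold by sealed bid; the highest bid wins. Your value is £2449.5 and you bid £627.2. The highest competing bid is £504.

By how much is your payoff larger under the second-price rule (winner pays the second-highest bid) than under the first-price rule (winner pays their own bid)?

£123.2

You have the highest bid, so you win under either rule.
Second-price: pay £504 → payoff £1945.5.
First-price: pay your own bid £627.2 → payoff £1822.3.
Difference = £1945.5 − (£1822.3) = £123.2.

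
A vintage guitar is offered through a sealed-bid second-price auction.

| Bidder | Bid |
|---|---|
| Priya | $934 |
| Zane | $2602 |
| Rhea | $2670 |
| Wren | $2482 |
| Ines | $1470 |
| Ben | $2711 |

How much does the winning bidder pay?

Highest bid: Ben at $2711, so Ben wins.
Second-highest bid: Rhea at $2670 — that is the price the winner pays.

$2670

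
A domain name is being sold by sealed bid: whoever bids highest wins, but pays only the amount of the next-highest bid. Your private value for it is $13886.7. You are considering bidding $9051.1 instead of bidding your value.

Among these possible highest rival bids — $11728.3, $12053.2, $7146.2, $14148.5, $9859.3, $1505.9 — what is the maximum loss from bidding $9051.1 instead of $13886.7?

$11728.3: truthful gives $2158.4, deviation gives $0 → loss $2158.4.
$12053.2: truthful gives $1833.5, deviation gives $0 → loss $1833.5.
$7146.2: same outcome either way → loss $0.
$14148.5: same outcome either way → loss $0.
$9859.3: truthful gives $4027.4, deviation gives $0 → loss $4027.4.
$1505.9: same outcome either way → loss $0.
Maximum loss: $4027.4.

$4027.4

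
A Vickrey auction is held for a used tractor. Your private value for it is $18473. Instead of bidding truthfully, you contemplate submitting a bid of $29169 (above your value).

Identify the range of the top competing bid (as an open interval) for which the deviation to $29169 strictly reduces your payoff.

If the competing bid is below $18473, both bids win at the same price — no difference.
If it is above $29169, both bids lose — no difference.
If it lies strictly between $18473 and $29169, bidding your value loses (payoff 0) while bidding $29169 wins at a price above your value (payoff negative).
So the deviation strictly hurts on the open interval ($18473, $29169).
In a second-price auction your bid sets only whether you win, not what you pay, so bidding your true value is weakly dominant.

($18473, $29169)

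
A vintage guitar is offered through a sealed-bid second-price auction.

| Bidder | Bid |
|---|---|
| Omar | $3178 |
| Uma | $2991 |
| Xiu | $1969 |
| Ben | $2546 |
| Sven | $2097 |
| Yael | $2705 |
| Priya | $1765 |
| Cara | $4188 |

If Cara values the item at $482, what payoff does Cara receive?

−$2696

Highest bid: Cara at $4188, so Cara wins.
Second-highest bid: Omar at $3178 — that is the price the winner pays.
Cara's payoff = value − price = $482 − $3178 = −$2696.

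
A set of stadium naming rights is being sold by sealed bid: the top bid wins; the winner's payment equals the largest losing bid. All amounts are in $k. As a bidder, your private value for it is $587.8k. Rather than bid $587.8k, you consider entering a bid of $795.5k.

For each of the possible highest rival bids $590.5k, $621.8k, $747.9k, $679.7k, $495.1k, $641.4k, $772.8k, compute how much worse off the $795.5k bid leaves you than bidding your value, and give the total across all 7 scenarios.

The deviation costs you only when the competing bid falls strictly between $587.8k and $795.5k; elsewhere both bids give the same outcome.
$590.5k: truthful payoff $0k, deviation payoff −$2.7k → loss $2.7k.
$621.8k: truthful payoff $0k, deviation payoff −$34k → loss $34k.
$747.9k: truthful payoff $0k, deviation payoff −$160.1k → loss $160.1k.
$679.7k: truthful payoff $0k, deviation payoff −$91.9k → loss $91.9k.
$495.1k: outcomes coincide → loss $0k.
$641.4k: truthful payoff $0k, deviation payoff −$53.6k → loss $53.6k.
$772.8k: truthful payoff $0k, deviation payoff −$185k → loss $185k.
Total loss = $2.7k + $34k + $160.1k + $91.9k + $53.6k + $185k = $527.3k.

$527.3k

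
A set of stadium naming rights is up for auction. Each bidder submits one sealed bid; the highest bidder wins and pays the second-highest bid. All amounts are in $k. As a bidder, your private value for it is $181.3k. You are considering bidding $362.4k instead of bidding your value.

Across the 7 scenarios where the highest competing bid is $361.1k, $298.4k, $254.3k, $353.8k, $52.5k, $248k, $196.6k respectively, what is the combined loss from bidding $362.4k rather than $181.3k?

$624.4k

The deviation costs you only when the competing bid falls strictly between $181.3k and $362.4k; elsewhere both bids give the same outcome.
$361.1k: truthful payoff $0k, deviation payoff −$179.8k → loss $179.8k.
$298.4k: truthful payoff $0k, deviation payoff −$117.1k → loss $117.1k.
$254.3k: truthful payoff $0k, deviation payoff −$73k → loss $73k.
$353.8k: truthful payoff $0k, deviation payoff −$172.5k → loss $172.5k.
$52.5k: outcomes coincide → loss $0k.
$248k: truthful payoff $0k, deviation payoff −$66.7k → loss $66.7k.
$196.6k: truthful payoff $0k, deviation payoff −$15.3k → loss $15.3k.
Total loss = $179.8k + $117.1k + $73k + $172.5k + $66.7k + $15.3k = $624.4k.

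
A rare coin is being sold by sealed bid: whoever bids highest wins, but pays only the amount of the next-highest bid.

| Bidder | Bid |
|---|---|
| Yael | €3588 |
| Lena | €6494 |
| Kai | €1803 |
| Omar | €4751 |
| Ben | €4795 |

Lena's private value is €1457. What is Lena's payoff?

−€3338

Highest bid: Lena at €6494, so Lena wins.
Second-highest bid: Ben at €4795 — that is the price the winner pays.
Lena's payoff = value − price = €1457 − €4795 = −€3338.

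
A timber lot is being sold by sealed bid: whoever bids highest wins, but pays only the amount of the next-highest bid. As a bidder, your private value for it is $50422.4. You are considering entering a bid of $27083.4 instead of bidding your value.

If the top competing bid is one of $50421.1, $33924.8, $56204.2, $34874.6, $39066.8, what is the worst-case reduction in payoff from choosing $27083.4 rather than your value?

$50421.1: truthful gives $1.3, deviation gives $0 → loss $1.3.
$33924.8: truthful gives $16497.6, deviation gives $0 → loss $16497.6.
$56204.2: same outcome either way → loss $0.
$34874.6: truthful gives $15547.8, deviation gives $0 → loss $15547.8.
$39066.8: truthful gives $11355.6, deviation gives $0 → loss $11355.6.
Maximum loss: $16497.6.

$16497.6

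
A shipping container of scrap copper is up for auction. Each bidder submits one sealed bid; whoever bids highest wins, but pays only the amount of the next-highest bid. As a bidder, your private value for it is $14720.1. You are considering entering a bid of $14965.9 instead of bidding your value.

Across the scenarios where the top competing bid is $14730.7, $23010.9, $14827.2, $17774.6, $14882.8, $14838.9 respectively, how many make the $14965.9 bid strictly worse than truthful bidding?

The deviation hurts exactly when the highest competing bid lies strictly between $14720.1 and $14965.9 — overbidding then wins at a price above your value.
$14730.7: inside the interval → strictly worse (loss $10.6).
$23010.9: above both → same outcome either way.
$14827.2: inside the interval → strictly worse (loss $107.1).
$17774.6: above both → same outcome either way.
$14882.8: inside the interval → strictly worse (loss $162.7).
$14838.9: inside the interval → strictly worse (loss $118.8).
Count: 4.

4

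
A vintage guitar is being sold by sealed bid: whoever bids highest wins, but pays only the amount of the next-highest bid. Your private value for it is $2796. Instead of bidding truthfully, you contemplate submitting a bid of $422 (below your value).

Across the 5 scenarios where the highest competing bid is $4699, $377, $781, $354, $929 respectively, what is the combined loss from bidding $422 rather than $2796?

$3882

The deviation costs you only when the competing bid falls strictly between $422 and $2796; elsewhere both bids give the same outcome.
$4699: outcomes coincide → loss $0.
$377: outcomes coincide → loss $0.
$781: truthful payoff $2015, deviation payoff $0 → loss $2015.
$354: outcomes coincide → loss $0.
$929: truthful payoff $1867, deviation payoff $0 → loss $1867.
Total loss = $2015 + $1867 = $3882.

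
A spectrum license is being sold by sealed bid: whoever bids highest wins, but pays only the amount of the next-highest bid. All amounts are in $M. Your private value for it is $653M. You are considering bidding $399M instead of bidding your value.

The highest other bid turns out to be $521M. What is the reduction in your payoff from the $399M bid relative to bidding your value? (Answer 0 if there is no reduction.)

$132M

Bidding your value $653M: you win (since $653M > $521M) and pay $521M. Payoff $132M.
Bidding $399M: you lose. Payoff $0M.
The competing bid $521M lies between your shaded bid and your value, so underbidding forfeits an item you could have won at a profitable price.
Loss from deviating = $132M − ($0M) = $132M.
Truthful bidding weakly dominates here: raising your bid can only win items priced above your value, and lowering it can only forfeit items priced below.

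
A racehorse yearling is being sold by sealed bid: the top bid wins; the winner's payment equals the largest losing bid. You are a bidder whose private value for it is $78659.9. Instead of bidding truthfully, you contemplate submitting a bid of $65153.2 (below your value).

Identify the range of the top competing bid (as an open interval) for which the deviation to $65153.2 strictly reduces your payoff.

($65153.2, $78659.9)

If the competing bid is below $65153.2, both bids win at the same price — no difference.
If it is above $78659.9, both bids lose — no difference.
If it lies strictly between $65153.2 and $78659.9, bidding your value wins at a price below your value (positive payoff) while bidding $65153.2 loses (payoff 0).
So the deviation strictly hurts on the open interval ($65153.2, $78659.9).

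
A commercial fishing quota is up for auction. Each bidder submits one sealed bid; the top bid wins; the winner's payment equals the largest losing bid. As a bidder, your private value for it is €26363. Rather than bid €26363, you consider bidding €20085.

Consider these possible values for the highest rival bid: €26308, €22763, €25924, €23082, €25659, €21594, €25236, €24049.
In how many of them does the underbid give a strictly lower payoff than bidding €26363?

8

The deviation hurts exactly when the highest competing bid lies strictly between €20085 and €26363 — underbidding then forfeits a profitable win.
€26308: inside the interval → strictly worse (loss €55).
€22763: inside the interval → strictly worse (loss €3600).
€25924: inside the interval → strictly worse (loss €439).
€23082: inside the interval → strictly worse (loss €3281).
€25659: inside the interval → strictly worse (loss €704).
€21594: inside the interval → strictly worse (loss €4769).
€25236: inside the interval → strictly worse (loss €1127).
€24049: inside the interval → strictly worse (loss €2314).
Count: 8.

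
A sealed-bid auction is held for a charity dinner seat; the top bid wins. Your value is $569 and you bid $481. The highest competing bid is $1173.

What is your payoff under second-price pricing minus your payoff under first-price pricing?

$0

Your bid $481 is below $1173, so you lose under either rule.
Payoff is $0 in both cases; difference = $0.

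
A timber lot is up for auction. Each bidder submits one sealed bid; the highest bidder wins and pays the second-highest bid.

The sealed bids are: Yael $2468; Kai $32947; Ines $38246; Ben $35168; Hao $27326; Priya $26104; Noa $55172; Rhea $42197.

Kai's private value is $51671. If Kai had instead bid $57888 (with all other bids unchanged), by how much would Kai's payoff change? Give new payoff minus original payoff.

−$3501

The highest bid among the other bidders is $55172; Kai's bid doesn't change that.
Original bid $32947: Kai is not highest (top rival bid is $55172); payoff $0.
Alternative bid $57888: Kai is highest, pays the top rival bid $55172; payoff $51671 − $55172 = −$3501.
Change in payoff = −$3501 − ($0) = −$3501.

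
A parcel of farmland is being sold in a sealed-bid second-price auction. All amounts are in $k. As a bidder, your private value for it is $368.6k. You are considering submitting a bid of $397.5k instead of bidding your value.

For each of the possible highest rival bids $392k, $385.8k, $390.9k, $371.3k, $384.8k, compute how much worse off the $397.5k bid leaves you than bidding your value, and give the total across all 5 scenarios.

The deviation costs you only when the competing bid falls strictly between $368.6k and $397.5k; elsewhere both bids give the same outcome.
$392k: truthful payoff $0k, deviation payoff −$23.4k → loss $23.4k.
$385.8k: truthful payoff $0k, deviation payoff −$17.2k → loss $17.2k.
$390.9k: truthful payoff $0k, deviation payoff −$22.3k → loss $22.3k.
$371.3k: truthful payoff $0k, deviation payoff −$2.7k → loss $2.7k.
$384.8k: truthful payoff $0k, deviation payoff −$16.2k → loss $16.2k.
Total loss = $23.4k + $17.2k + $22.3k + $2.7k + $16.2k = $81.8k.
In a second-price auction your bid sets only whether you win, not what you pay, so bidding your true value is weakly dominant.

$81.8k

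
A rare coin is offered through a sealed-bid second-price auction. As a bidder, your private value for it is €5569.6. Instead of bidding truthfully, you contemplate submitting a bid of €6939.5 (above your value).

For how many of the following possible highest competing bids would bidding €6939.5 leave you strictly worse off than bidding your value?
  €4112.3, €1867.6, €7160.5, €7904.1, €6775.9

1

The deviation hurts exactly when the highest competing bid lies strictly between €5569.6 and €6939.5 — overbidding then wins at a price above your value.
€4112.3: below both → same outcome either way.
€1867.6: below both → same outcome either way.
€7160.5: above both → same outcome either way.
€7904.1: above both → same outcome either way.
€6775.9: inside the interval → strictly worse (loss €1206.3).
Count: 1.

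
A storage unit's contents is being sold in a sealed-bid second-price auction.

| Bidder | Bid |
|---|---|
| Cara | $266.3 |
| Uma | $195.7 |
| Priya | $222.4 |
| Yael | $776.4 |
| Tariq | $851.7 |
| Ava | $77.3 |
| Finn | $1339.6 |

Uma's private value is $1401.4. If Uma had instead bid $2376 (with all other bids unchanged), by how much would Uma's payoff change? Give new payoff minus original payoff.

The highest bid among the other bidders is $1339.6; Uma's bid doesn't change that.
Original bid $195.7: Uma is not highest (top rival bid is $1339.6); payoff $0.
Alternative bid $2376: Uma is highest, pays the top rival bid $1339.6; payoff $1401.4 − $1339.6 = $61.8.
Change in payoff = $61.8 − ($0) = $61.8.

$61.8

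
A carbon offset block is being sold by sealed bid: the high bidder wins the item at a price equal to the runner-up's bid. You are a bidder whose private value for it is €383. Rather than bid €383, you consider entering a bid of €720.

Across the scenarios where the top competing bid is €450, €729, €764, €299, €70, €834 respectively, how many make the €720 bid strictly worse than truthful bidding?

The deviation hurts exactly when the highest competing bid lies strictly between €383 and €720 — overbidding then wins at a price above your value.
€450: inside the interval → strictly worse (loss €67).
€729: above both → same outcome either way.
€764: above both → same outcome either way.
€299: below both → same outcome either way.
€70: below both → same outcome either way.
€834: above both → same outcome either way.
Count: 1.

1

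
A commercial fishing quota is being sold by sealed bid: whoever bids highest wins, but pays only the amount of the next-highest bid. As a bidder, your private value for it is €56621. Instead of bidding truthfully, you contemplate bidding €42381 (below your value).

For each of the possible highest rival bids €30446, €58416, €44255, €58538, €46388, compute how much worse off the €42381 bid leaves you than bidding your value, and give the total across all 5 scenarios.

€22599

The deviation costs you only when the competing bid falls strictly between €42381 and €56621; elsewhere both bids give the same outcome.
€30446: outcomes coincide → loss €0.
€58416: outcomes coincide → loss €0.
€44255: truthful payoff €12366, deviation payoff €0 → loss €12366.
€58538: outcomes coincide → loss €0.
€46388: truthful payoff €10233, deviation payoff €0 → loss €10233.
Total loss = €12366 + €10233 = €22599.
Truthful bidding weakly dominates here: raising your bid can only win items priced above your value, and lowering it can only forfeit items priced below.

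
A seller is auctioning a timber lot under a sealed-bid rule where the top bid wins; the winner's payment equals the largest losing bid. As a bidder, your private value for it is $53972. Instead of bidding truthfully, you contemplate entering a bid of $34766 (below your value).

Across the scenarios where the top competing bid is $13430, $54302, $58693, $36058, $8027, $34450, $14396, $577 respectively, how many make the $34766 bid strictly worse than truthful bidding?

The deviation hurts exactly when the highest competing bid lies strictly between $34766 and $53972 — underbidding then forfeits a profitable win.
$13430: below both → same outcome either way.
$54302: above both → same outcome either way.
$58693: above both → same outcome either way.
$36058: inside the interval → strictly worse (loss $17914).
$8027: below both → same outcome either way.
$34450: below both → same outcome either way.
$14396: below both → same outcome either way.
$577: below both → same outcome either way.
Count: 1.

1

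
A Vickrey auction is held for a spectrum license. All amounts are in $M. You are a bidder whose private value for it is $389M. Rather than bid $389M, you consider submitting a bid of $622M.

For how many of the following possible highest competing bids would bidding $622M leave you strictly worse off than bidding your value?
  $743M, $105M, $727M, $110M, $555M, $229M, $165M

The deviation hurts exactly when the highest competing bid lies strictly between $389M and $622M — overbidding then wins at a price above your value.
$743M: above both → same outcome either way.
$105M: below both → same outcome either way.
$727M: above both → same outcome either way.
$110M: below both → same outcome either way.
$555M: inside the interval → strictly worse (loss $166M).
$229M: below both → same outcome either way.
$165M: below both → same outcome either way.
Count: 1.

1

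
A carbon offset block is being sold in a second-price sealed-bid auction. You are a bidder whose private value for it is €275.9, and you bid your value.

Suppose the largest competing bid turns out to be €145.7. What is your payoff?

€130.2

Your bid €275.9 exceeds the highest competing bid €145.7, so you win.
In a second-price auction the winner pays the second-highest bid, €145.7.
Payoff = value − price = €275.9 − €145.7 = €130.2.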